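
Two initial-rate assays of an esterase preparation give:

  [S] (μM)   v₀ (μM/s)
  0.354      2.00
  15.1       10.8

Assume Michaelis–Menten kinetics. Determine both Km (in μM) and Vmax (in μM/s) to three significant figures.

In reciprocal form, 1/v = (Km/Vmax)·(1/[S]) + 1/Vmax. The two points give (1/[S], 1/v) = (2.825, 0.5000) and (0.06623, 0.09259).
Slope = (0.5000 − 0.09259)/(2.825 − 0.06623) = 0.1477; intercept = 0.5000 − 0.1477×2.825 = 0.08281.
Vmax = 1/intercept = 12.1 μM/s; Km = slope × Vmax = 0.1477 × 12.1 = 1.78 μM.

Km = 1.78 μM; Vmax = 12.1 μM/s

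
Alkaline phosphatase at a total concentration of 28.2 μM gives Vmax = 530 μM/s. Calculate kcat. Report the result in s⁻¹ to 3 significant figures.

kcat = Vmax/[E]total = 530 μM/s / 28.2 μM = 18.8 s⁻¹.

18.8 s⁻¹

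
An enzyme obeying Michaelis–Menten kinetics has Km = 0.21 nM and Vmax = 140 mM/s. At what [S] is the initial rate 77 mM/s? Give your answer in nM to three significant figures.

0.257 nM

Rearranging v = Vmax[S]/(Km+[S]) gives [S] = Km·v/(Vmax − v).
[S] = 0.21 × 77 / (140 − 77) = 16.17/63.00 = 0.257 nM.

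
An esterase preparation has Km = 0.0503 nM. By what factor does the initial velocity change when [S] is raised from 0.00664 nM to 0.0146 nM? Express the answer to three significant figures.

The fractional saturations are [S]/(Km+[S]) = 0.00664/0.05694 = 0.1166 and 0.0146/0.06490 = 0.2250.
v₂/v₁ is just their ratio: 0.2250/0.1166 = 1.93.

1.93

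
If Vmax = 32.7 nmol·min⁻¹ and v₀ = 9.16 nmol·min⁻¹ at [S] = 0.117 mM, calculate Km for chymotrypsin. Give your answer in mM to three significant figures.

v/Vmax = 9.16/32.7 = 0.2801 = [S]/(Km+[S]).
So Km + [S] = [S]/0.2801 = 0.4177 mM, giving Km = 0.4177 − 0.117 = 0.301 mM.

0.301 mM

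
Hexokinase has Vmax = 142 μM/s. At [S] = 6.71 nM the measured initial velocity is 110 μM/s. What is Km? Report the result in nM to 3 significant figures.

From v = Vmax[S]/(Km+[S]), Km = [S](Vmax − v)/v.
Km = 6.71 × (142 − 110) / 110 = 214.7/110 = 1.95 nM.

1.95 nM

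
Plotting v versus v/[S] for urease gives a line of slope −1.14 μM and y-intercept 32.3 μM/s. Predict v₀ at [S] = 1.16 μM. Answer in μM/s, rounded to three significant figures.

In the Eadie–Hofstee form v = Vmax − Km·(v/[S]), the slope is −Km and the intercept is Vmax, so Km = 1.14 μM and Vmax = 32.3 μM/s.
v = 32.3 × 1.16/(1.14 + 1.16) = 16.3 μM/s.

16.3 μM/s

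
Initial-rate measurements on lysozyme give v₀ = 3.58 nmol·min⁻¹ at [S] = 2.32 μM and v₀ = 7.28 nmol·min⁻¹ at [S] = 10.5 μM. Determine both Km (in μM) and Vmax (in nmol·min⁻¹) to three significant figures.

Km = 4.35 μM; Vmax = 10.3 nmol·min⁻¹

From v = Vmax[S]/(Km+[S]), each point gives Vmax = v(Km+[S])/[S].
Equating: 3.58(Km+2.32)/2.32 = 7.28(Km+10.5)/10.5.
1.543·Km + 3.58 = 0.6933·Km + 7.28, so (1.543 − 0.6933)·Km = 7.28 − 3.58.
Km = 3.700/0.8498 = 4.35 μM; then Vmax = 3.58(4.35+2.32)/2.32 = 10.3 nmol·min⁻¹.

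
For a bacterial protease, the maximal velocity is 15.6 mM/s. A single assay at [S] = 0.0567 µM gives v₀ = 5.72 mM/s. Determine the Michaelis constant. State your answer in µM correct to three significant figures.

v/Vmax = 5.72/15.6 = 0.3667 = [S]/(Km+[S]).
So Km + [S] = [S]/0.3667 = 0.1546 µM, giving Km = 0.1546 − 0.0567 = 0.0979 µM.

0.0979 µM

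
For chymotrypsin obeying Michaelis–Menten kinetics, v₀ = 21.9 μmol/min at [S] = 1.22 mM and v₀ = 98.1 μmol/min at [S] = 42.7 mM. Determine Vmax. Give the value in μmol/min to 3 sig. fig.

In reciprocal form, 1/v = (Km/Vmax)·(1/[S]) + 1/Vmax. The two points give (1/[S], 1/v) = (0.8197, 0.04566) and (0.02342, 0.01019).
Slope = (0.04566 − 0.01019)/(0.8197 − 0.02342) = 0.04454; intercept = 0.04566 − 0.04454×0.8197 = 0.009150.
Vmax = 1/intercept = 109 μmol/min; Km = slope × Vmax = 0.04454 × 109 = 4.87 mM.

109 μmol/min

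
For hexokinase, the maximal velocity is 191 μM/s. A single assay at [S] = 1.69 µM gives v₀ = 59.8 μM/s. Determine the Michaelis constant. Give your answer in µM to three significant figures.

3.71 µM

v/Vmax = 59.8/191 = 0.3131 = [S]/(Km+[S]).
So Km + [S] = [S]/0.3131 = 5.398 µM, giving Km = 5.398 − 1.69 = 3.71 µM.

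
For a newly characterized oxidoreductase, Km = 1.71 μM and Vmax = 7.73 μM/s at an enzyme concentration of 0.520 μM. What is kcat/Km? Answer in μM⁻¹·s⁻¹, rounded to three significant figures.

8.69 μM⁻¹·s⁻¹

kcat = Vmax/[E]total = 7.73/0.520 = 14.9 s⁻¹.
kcat/Km = 14.9/1.71 = 8.69 μM⁻¹·s⁻¹.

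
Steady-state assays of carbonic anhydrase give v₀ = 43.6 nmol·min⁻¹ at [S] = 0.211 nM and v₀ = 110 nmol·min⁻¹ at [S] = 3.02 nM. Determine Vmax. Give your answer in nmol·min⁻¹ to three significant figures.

From v = Vmax[S]/(Km+[S]), each point gives Vmax = v(Km+[S])/[S].
Equating: 43.6(Km+0.211)/0.211 = 110(Km+3.02)/3.02.
206.6·Km + 43.6 = 36.42·Km + 110, so (206.6 − 36.42)·Km = 110 − 43.6.
Km = 66.40/170.2 = 0.390 nM; then Vmax = 43.6(0.390+0.211)/0.211 = 124 nmol·min⁻¹.

124 nmol·min⁻¹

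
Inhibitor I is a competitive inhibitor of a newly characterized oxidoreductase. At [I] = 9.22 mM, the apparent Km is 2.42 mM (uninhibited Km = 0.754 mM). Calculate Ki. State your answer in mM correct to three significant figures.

4.17 mM

Competitive: Km,app = α·Km with α = 1 + [I]/Ki.
α = Km,app/Km = 2.42/0.754 = 3.210.
Since α = 1 + [I]/Ki, [I]/Ki = 3.210 − 1 = 2.210 and Ki = 9.22/2.210 = 4.17 mM.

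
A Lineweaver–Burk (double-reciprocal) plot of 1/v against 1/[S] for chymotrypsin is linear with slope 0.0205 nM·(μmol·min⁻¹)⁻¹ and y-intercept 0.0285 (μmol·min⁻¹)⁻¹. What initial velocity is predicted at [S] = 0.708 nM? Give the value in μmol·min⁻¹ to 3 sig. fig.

The y-intercept is 1/Vmax, so Vmax = 1/0.0285 = 35.1 μmol·min⁻¹.
The slope is Km/Vmax, so Km = 0.0205 × 35.1 = 0.719 nM.
Then v = 35.1 × 0.708/(0.719 + 0.708) = 17.4 μmol·min⁻¹.

17.4 μmol·min⁻¹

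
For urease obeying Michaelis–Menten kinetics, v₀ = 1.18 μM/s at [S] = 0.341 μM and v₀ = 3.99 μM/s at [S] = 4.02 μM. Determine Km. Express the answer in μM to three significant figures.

From v = Vmax[S]/(Km+[S]), each point gives Vmax = v(Km+[S])/[S].
Equating: 1.18(Km+0.341)/0.341 = 3.99(Km+4.02)/4.02.
3.460·Km + 1.18 = 0.9925·Km + 3.99, so (3.460 − 0.9925)·Km = 3.99 − 1.18.
Km = 2.810/2.468 = 1.14 μM; then Vmax = 1.18(1.14+0.341)/0.341 = 5.12 μM/s.

1.14 μM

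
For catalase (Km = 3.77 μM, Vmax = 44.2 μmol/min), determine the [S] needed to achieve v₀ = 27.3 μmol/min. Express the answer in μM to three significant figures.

6.09 μM

The required fractional saturation is v/Vmax = 27.3/44.2 = 0.6176.
Then [S]/(Km+[S]) = 0.6176 ⇒ [S] = 3.77 × 0.6176/(1 − 0.6176) = 6.09 μM.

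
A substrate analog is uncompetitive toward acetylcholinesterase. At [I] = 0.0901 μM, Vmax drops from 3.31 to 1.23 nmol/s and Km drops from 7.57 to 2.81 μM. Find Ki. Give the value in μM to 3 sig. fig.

0.0533 μM

Uncompetitive: Vmax,app = Vmax/α (and Km,app = Km/α) with α = 1 + [I]/Ki.
α = Vmax/Vmax,app = 3.31/1.23 = 2.691.
Ki = [I]/(α − 1) = 0.0901/1.691 = 0.0533 μM.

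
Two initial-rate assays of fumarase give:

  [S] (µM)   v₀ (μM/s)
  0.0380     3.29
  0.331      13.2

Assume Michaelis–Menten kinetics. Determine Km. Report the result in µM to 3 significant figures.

In reciprocal form, 1/v = (Km/Vmax)·(1/[S]) + 1/Vmax. The two points give (1/[S], 1/v) = (26.32, 0.3040) and (3.021, 0.07576).
Slope = (0.3040 − 0.07576)/(26.32 − 3.021) = 0.009796; intercept = 0.3040 − 0.009796×26.32 = 0.04616.
Vmax = 1/intercept = 21.7 μM/s; Km = slope × Vmax = 0.009796 × 21.7 = 0.212 µM.

0.212 µM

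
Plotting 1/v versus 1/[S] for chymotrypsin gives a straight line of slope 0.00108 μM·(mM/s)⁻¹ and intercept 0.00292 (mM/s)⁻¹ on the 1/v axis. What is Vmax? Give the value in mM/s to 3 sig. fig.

342 mM/s

The y-intercept of a Lineweaver–Burk plot equals 1/Vmax, so Vmax = 1/0.00292 = 342 mM/s.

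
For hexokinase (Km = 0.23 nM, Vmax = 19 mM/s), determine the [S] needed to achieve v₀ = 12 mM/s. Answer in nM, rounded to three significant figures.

Rearranging v = Vmax[S]/(Km+[S]) gives [S] = Km·v/(Vmax − v).
[S] = 0.23 × 12 / (19 − 12) = 2.760/7.000 = 0.394 nM.

0.394 nM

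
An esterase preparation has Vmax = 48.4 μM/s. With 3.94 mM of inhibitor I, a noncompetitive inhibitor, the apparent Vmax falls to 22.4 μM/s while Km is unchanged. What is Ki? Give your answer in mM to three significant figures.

Noncompetitive: Vmax,app = Vmax/α with α = 1 + [I]/Ki.
α = Vmax/Vmax,app = 48.4/22.4 = 2.161.
Since α = 1 + [I]/Ki, [I]/Ki = 2.161 − 1 = 1.161 and Ki = 3.94/1.161 = 3.39 mM.

3.39 mM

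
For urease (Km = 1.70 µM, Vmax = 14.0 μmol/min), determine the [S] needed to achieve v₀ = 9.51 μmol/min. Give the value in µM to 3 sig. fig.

Rearranging v = Vmax[S]/(Km+[S]) gives [S] = Km·v/(Vmax − v).
[S] = 1.70 × 9.51 / (14.0 − 9.51) = 16.17/4.490 = 3.60 µM.

3.60 µM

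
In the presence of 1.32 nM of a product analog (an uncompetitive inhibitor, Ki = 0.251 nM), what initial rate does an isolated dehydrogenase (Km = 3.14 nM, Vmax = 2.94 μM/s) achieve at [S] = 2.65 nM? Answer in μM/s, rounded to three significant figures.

0.395 μM/s

With α = 1 + [I]/Ki = 1 + 1.32/0.251 = 6.259, the uncompetitive rate law is v = (Vmax/α)·[S] / (Km/α + [S]).
v = (2.94/6.259)×2.65 / (3.14/6.259 + 2.65) = 1.245/3.152 = 0.395 μM/s.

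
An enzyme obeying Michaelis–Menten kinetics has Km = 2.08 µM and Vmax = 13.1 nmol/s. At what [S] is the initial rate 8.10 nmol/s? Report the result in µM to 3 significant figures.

3.37 µM

The required fractional saturation is v/Vmax = 8.10/13.1 = 0.6183.
Then [S]/(Km+[S]) = 0.6183 ⇒ [S] = 2.08 × 0.6183/(1 − 0.6183) = 3.37 µM.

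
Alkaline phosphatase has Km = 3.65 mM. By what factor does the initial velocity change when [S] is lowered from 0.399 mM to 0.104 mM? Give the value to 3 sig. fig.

0.281

Since Vmax cancels, v₂/v₁ = [S]₂(Km+[S]₁) / [S]₁(Km+[S]₂).
= 0.104×(3.65+0.399) / (0.399×(3.65+0.104)) = 0.4211/1.498 = 0.281.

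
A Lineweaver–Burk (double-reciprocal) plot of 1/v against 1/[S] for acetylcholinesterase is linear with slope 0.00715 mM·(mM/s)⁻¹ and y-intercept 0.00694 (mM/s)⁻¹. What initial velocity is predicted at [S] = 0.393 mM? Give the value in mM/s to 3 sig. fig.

39.8 mM/s

The y-intercept is 1/Vmax, so Vmax = 1/0.00694 = 144 mM/s.
The slope is Km/Vmax, so Km = 0.00715 × 144 = 1.03 mM.
Then v = 144 × 0.393/(1.03 + 0.393) = 39.8 mM/s.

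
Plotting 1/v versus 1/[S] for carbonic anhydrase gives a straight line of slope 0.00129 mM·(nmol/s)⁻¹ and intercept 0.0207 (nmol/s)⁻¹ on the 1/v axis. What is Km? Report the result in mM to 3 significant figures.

0.0623 mM

y-intercept = 1/Vmax ⇒ Vmax = 48.3 nmol/s; slope = Km/Vmax ⇒ Km = slope × Vmax.
Km = 0.00129 × 48.3 = 0.0623 mM.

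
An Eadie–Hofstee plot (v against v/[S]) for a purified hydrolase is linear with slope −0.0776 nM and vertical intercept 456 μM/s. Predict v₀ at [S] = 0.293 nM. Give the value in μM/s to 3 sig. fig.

361 μM/s

In the Eadie–Hofstee form v = Vmax − Km·(v/[S]), the slope is −Km and the intercept is Vmax, so Km = 0.0776 nM and Vmax = 456 μM/s.
v = 456 × 0.293/(0.0776 + 0.293) = 361 μM/s.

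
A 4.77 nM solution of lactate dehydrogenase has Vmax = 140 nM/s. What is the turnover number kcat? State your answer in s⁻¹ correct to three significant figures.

29.4 s⁻¹

kcat = Vmax/[E]total = 140 nM/s / 4.77 nM = 29.4 s⁻¹.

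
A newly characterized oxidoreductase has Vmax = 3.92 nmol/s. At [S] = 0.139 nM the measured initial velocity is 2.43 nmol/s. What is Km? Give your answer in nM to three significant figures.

From v = Vmax[S]/(Km+[S]), Km = [S](Vmax − v)/v.
Km = 0.139 × (3.92 − 2.43) / 2.43 = 0.2071/2.43 = 0.0852 nM.

0.0852 nM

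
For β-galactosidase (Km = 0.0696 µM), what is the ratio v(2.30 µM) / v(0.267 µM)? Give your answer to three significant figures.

1.22

The fractional saturations are [S]/(Km+[S]) = 0.267/0.3366 = 0.7932 and 2.30/2.370 = 0.9706.
v₂/v₁ is just their ratio: 0.9706/0.7932 = 1.22.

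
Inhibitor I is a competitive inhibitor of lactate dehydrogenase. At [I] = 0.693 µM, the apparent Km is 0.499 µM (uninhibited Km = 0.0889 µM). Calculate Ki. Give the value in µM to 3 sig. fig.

Competitive: Km,app = α·Km with α = 1 + [I]/Ki.
α = Km,app/Km = 0.499/0.0889 = 5.613.
Ki = [I]/(α − 1) = 0.693/4.613 = 0.150 µM.

0.150 µM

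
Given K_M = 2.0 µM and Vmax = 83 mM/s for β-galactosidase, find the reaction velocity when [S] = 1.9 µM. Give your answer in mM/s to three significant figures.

40.4 mM/s

v = Vmax·[S]/(Km + [S]) = 83 × 1.9 / (2.0 + 1.9)
  = 157.7 / 3.900 = 40.4 mM/s.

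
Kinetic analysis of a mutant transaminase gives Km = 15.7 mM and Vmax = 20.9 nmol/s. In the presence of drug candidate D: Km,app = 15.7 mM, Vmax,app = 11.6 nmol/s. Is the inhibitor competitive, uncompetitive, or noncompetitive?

noncompetitive

Vmax decreases (20.9 → 11.6 nmol/s) while Km is unchanged — pure noncompetitive inhibition.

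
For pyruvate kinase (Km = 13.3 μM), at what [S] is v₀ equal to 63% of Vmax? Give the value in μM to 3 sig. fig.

v/Vmax = [S]/(Km+[S]) = 0.63, so [S] = Km·0.63/(1 − 0.63) = 13.3 × 1.703.
[S] = 22.6 μM.

22.6 μM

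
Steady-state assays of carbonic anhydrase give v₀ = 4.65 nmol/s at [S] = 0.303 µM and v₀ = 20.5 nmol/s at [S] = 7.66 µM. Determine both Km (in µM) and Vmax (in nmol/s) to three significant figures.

From v = Vmax[S]/(Km+[S]), each point gives Vmax = v(Km+[S])/[S].
Equating: 4.65(Km+0.303)/0.303 = 20.5(Km+7.66)/7.66.
15.35·Km + 4.65 = 2.676·Km + 20.5, so (15.35 − 2.676)·Km = 20.5 − 4.65.
Km = 15.85/12.67 = 1.25 µM; then Vmax = 4.65(1.25+0.303)/0.303 = 23.8 nmol/s.

Km = 1.25 µM; Vmax = 23.8 nmol/s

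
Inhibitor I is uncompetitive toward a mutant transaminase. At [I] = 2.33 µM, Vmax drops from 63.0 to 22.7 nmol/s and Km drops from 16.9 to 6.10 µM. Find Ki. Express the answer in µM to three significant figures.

Uncompetitive: Vmax,app = Vmax/α (and Km,app = Km/α) with α = 1 + [I]/Ki.
α = Vmax/Vmax,app = 63.0/22.7 = 2.775.
Ki = [I]/(α − 1) = 2.33/1.775 = 1.31 µM.

1.31 µM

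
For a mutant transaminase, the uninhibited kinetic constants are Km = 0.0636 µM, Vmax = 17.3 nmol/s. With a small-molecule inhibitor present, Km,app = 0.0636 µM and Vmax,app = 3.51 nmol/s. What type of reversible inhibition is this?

noncompetitive

Vmax decreases (17.3 → 3.51 nmol/s) while Km is unchanged — pure noncompetitive inhibition.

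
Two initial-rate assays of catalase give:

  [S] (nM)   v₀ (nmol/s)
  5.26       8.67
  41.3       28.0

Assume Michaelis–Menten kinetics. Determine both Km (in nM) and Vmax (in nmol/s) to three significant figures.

From v = Vmax[S]/(Km+[S]), each point gives Vmax = v(Km+[S])/[S].
Equating: 8.67(Km+5.26)/5.26 = 28.0(Km+41.3)/41.3.
1.648·Km + 8.67 = 0.6780·Km + 28.0, so (1.648 − 0.6780)·Km = 28.0 − 8.67.
Km = 19.33/0.9703 = 19.9 nM; then Vmax = 8.67(19.9+5.26)/5.26 = 41.5 nmol/s.

Km = 19.9 nM; Vmax = 41.5 nmol/s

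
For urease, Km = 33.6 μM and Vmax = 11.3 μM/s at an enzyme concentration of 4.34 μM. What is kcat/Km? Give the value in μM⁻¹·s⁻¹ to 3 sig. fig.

kcat = Vmax/[E]total = 11.3/4.34 = 2.60 s⁻¹.
kcat/Km = 2.60/33.6 = 0.0775 μM⁻¹·s⁻¹.

0.0775 μM⁻¹·s⁻¹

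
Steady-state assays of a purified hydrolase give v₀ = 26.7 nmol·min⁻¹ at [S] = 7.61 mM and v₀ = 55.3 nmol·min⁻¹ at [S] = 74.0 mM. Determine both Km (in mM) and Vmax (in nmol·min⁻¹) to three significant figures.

In reciprocal form, 1/v = (Km/Vmax)·(1/[S]) + 1/Vmax. The two points give (1/[S], 1/v) = (0.1314, 0.03745) and (0.01351, 0.01808).
Slope = (0.03745 − 0.01808)/(0.1314 − 0.01351) = 0.1643; intercept = 0.03745 − 0.1643×0.1314 = 0.01586.
Vmax = 1/intercept = 63.0 nmol·min⁻¹; Km = slope × Vmax = 0.1643 × 63.0 = 10.4 mM.

Km = 10.4 mM; Vmax = 63.0 nmol·min⁻¹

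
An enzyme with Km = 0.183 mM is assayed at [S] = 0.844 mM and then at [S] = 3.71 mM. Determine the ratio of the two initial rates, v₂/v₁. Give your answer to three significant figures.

1.16

Since Vmax cancels, v₂/v₁ = [S]₂(Km+[S]₁) / [S]₁(Km+[S]₂).
= 3.71×(0.183+0.844) / (0.844×(0.183+3.71)) = 3.810/3.286 = 1.16.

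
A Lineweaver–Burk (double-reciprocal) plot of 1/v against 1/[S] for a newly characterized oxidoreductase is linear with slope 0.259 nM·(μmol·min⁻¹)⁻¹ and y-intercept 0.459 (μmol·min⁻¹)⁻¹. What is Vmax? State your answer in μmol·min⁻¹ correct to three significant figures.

2.18 μmol·min⁻¹

The y-intercept of a Lineweaver–Burk plot equals 1/Vmax, so Vmax = 1/0.459 = 2.18 μmol·min⁻¹.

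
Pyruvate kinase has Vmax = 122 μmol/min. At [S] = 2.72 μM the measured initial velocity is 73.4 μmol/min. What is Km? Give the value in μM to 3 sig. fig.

v/Vmax = 73.4/122 = 0.6016 = [S]/(Km+[S]).
So Km + [S] = [S]/0.6016 = 4.521 μM, giving Km = 4.521 − 2.72 = 1.80 μM.

1.80 μM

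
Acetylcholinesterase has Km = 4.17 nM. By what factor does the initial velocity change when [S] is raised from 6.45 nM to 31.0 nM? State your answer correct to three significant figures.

1.45

The fractional saturations are [S]/(Km+[S]) = 6.45/10.62 = 0.6073 and 31.0/35.17 = 0.8814.
v₂/v₁ is just their ratio: 0.8814/0.6073 = 1.45.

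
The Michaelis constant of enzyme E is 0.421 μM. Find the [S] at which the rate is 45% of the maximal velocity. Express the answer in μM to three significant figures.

0.344 μM

v/Vmax = [S]/(Km+[S]) = 0.45, so [S] = Km·0.45/(1 − 0.45) = 0.421 × 0.8182.
[S] = 0.344 μM.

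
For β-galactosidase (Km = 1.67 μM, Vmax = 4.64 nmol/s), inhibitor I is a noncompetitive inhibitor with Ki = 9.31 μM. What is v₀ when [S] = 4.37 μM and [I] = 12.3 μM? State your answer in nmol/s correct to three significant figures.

1.45 nmol/s

With α = 1 + [I]/Ki = 1 + 12.3/9.31 = 2.321, the noncompetitive rate law is v = (Vmax/α)·[S] / (Km + [S]).
v = (4.64/2.321)×4.37 / (1.67 + 4.37) = 8.736/6.040 = 1.45 nmol/s.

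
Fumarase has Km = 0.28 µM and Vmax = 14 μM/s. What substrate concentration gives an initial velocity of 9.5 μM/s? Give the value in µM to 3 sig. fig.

The required fractional saturation is v/Vmax = 9.5/14 = 0.6786.
Then [S]/(Km+[S]) = 0.6786 ⇒ [S] = 0.28 × 0.6786/(1 − 0.6786) = 0.591 µM.

0.591 µM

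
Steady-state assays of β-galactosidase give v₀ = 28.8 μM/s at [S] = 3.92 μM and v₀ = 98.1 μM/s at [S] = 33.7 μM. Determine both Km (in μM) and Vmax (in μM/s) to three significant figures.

Km = 15.6 μM; Vmax = 144 μM/s

From v = Vmax[S]/(Km+[S]), each point gives Vmax = v(Km+[S])/[S].
Equating: 28.8(Km+3.92)/3.92 = 98.1(Km+33.7)/33.7.
7.347·Km + 28.8 = 2.911·Km + 98.1, so (7.347 − 2.911)·Km = 98.1 − 28.8.
Km = 69.30/4.436 = 15.6 μM; then Vmax = 28.8(15.6+3.92)/3.92 = 144 μM/s.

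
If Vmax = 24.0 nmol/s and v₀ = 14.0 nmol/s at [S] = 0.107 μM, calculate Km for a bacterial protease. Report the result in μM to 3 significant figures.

v/Vmax = 14.0/24.0 = 0.5833 = [S]/(Km+[S]).
So Km + [S] = [S]/0.5833 = 0.1834 μM, giving Km = 0.1834 − 0.107 = 0.0764 μM.

0.0764 μM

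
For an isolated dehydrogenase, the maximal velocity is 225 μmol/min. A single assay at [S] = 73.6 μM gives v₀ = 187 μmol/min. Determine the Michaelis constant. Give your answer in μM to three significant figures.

15.0 μM

From v = Vmax[S]/(Km+[S]), Km = [S](Vmax − v)/v.
Km = 73.6 × (225 − 187) / 187 = 2797/187 = 15.0 μM.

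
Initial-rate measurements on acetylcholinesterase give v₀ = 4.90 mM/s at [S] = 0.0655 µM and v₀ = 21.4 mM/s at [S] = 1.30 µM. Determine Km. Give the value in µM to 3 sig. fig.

0.283 µM

In reciprocal form, 1/v = (Km/Vmax)·(1/[S]) + 1/Vmax. The two points give (1/[S], 1/v) = (15.27, 0.2041) and (0.7692, 0.04673).
Slope = (0.2041 − 0.04673)/(15.27 − 0.7692) = 0.01085; intercept = 0.2041 − 0.01085×15.27 = 0.03838.
Vmax = 1/intercept = 26.1 mM/s; Km = slope × Vmax = 0.01085 × 26.1 = 0.283 µM.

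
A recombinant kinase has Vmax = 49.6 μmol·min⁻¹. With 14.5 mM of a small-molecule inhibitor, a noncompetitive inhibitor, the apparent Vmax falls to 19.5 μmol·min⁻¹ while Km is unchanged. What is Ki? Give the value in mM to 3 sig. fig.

9.39 mM

Noncompetitive: Vmax,app = Vmax/α with α = 1 + [I]/Ki.
α = Vmax/Vmax,app = 49.6/19.5 = 2.544.
Since α = 1 + [I]/Ki, [I]/Ki = 2.544 − 1 = 1.544 and Ki = 14.5/1.544 = 9.39 mM.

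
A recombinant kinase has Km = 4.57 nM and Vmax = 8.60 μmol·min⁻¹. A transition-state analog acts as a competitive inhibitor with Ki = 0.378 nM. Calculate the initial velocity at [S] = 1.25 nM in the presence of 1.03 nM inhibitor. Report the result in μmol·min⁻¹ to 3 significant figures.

0.588 μmol·min⁻¹

α = 1 + [I]/Ki = 1 + 1.03/0.378 = 3.725.
For a competitive inhibitor, Vmax is unchanged and the apparent Km becomes α·Km: Km,app = 17.0 nM, Vmax,app = 8.60 μmol·min⁻¹.
v = Vmax,app·[S]/(Km,app + [S]) = 8.60 × 1.25/(17.0 + 1.25) = 0.588 μmol·min⁻¹.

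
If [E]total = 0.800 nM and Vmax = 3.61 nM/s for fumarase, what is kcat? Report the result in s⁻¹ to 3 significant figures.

kcat = Vmax/[E]total = 3.61 nM/s / 0.800 nM = 4.51 s⁻¹.

4.51 s⁻¹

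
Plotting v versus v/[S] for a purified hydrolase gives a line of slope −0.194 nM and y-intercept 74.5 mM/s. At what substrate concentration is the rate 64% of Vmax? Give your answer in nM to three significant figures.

The Eadie–Hofstee slope gives Km = 0.194 nM (slope = −Km).
v/Vmax = [S]/(Km+[S]) = 0.64 ⇒ [S] = Km·0.64/(1−0.64) = 0.194 × 1.778 = 0.345 nM.

0.345 nM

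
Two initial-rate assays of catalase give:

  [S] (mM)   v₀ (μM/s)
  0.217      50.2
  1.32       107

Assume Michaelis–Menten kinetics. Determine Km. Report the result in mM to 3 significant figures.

0.378 mM

From v = Vmax[S]/(Km+[S]), each point gives Vmax = v(Km+[S])/[S].
Equating: 50.2(Km+0.217)/0.217 = 107(Km+1.32)/1.32.
231.3·Km + 50.2 = 81.06·Km + 107, so (231.3 − 81.06)·Km = 107 − 50.2.
Km = 56.80/150.3 = 0.378 mM; then Vmax = 50.2(0.378+0.217)/0.217 = 138 μM/s.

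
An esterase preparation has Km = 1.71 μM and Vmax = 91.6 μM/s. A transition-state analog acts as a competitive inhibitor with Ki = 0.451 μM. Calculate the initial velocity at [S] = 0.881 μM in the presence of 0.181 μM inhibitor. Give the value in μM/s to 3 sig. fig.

α = 1 + [I]/Ki = 1 + 0.181/0.451 = 1.401.
For a competitive inhibitor, Vmax is unchanged and the apparent Km becomes α·Km: Km,app = 2.40 μM, Vmax,app = 91.6 μM/s.
v = Vmax,app·[S]/(Km,app + [S]) = 91.6 × 0.881/(2.40 + 0.881) = 24.6 μM/s.

24.6 μM/s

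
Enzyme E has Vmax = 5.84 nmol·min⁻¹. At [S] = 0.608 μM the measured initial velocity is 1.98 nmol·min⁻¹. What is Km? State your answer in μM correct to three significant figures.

v/Vmax = 1.98/5.84 = 0.3390 = [S]/(Km+[S]).
So Km + [S] = [S]/0.3390 = 1.793 μM, giving Km = 1.793 − 0.608 = 1.19 μM.

1.19 μM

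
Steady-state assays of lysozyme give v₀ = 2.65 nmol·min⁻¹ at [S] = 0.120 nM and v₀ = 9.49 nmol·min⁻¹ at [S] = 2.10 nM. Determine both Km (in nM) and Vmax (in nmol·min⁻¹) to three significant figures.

Km = 0.389 nM; Vmax = 11.2 nmol·min⁻¹

From v = Vmax[S]/(Km+[S]), each point gives Vmax = v(Km+[S])/[S].
Equating: 2.65(Km+0.120)/0.120 = 9.49(Km+2.10)/2.10.
22.08·Km + 2.65 = 4.519·Km + 9.49, so (22.08 − 4.519)·Km = 9.49 − 2.65.
Km = 6.840/17.56 = 0.389 nM; then Vmax = 2.65(0.389+0.120)/0.120 = 11.2 nmol·min⁻¹.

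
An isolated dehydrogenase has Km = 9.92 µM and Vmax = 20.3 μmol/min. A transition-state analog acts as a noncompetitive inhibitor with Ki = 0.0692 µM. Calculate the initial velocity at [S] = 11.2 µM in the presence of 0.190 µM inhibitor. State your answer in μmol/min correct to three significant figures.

With α = 1 + [I]/Ki = 1 + 0.190/0.0692 = 3.746, the noncompetitive rate law is v = (Vmax/α)·[S] / (Km + [S]).
v = (20.3/3.746)×11.2 / (9.92 + 11.2) = 60.70/21.12 = 2.87 μmol/min.

2.87 μmol/min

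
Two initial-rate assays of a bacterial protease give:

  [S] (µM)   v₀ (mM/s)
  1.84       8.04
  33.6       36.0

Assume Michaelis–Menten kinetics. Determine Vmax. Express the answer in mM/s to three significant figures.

45.1 mM/s

In reciprocal form, 1/v = (Km/Vmax)·(1/[S]) + 1/Vmax. The two points give (1/[S], 1/v) = (0.5435, 0.1244) and (0.02976, 0.02778).
Slope = (0.1244 − 0.02778)/(0.5435 − 0.02976) = 0.1880; intercept = 0.1244 − 0.1880×0.5435 = 0.02218.
Vmax = 1/intercept = 45.1 mM/s; Km = slope × Vmax = 0.1880 × 45.1 = 8.48 µM.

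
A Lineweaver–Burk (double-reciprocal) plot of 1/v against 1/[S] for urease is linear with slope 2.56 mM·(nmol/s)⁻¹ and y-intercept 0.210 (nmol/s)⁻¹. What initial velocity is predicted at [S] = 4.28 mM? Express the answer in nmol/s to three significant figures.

1.24 nmol/s

The y-intercept is 1/Vmax, so Vmax = 1/0.210 = 4.76 nmol/s.
The slope is Km/Vmax, so Km = 2.56 × 4.76 = 12.2 mM.
Then v = 4.76 × 4.28/(12.2 + 4.28) = 1.24 nmol/s.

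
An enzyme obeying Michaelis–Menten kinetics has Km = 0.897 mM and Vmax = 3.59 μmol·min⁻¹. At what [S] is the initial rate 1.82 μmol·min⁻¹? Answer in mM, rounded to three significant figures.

0.922 mM

Rearranging v = Vmax[S]/(Km+[S]) gives [S] = Km·v/(Vmax − v).
[S] = 0.897 × 1.82 / (3.59 − 1.82) = 1.633/1.770 = 0.922 mM.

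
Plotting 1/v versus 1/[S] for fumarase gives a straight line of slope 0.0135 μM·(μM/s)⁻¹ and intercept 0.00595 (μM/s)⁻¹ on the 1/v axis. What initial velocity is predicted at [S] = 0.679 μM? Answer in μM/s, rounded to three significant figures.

The y-intercept is 1/Vmax, so Vmax = 1/0.00595 = 168 μM/s.
The slope is Km/Vmax, so Km = 0.0135 × 168 = 2.27 μM.
Then v = 168 × 0.679/(2.27 + 0.679) = 38.7 μM/s.

38.7 μM/s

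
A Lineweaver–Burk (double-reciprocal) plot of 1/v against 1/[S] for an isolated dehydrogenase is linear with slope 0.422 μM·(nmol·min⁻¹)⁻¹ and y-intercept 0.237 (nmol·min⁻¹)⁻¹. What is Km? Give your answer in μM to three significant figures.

y-intercept = 1/Vmax ⇒ Vmax = 4.22 nmol·min⁻¹; slope = Km/Vmax ⇒ Km = slope × Vmax.
Km = 0.422 × 4.22 = 1.78 μM.

1.78 μM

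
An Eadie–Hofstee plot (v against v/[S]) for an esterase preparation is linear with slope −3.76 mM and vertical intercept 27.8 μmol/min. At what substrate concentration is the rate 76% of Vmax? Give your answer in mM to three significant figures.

The Eadie–Hofstee slope gives Km = 3.76 mM (slope = −Km).
v/Vmax = [S]/(Km+[S]) = 0.76 ⇒ [S] = Km·0.76/(1−0.76) = 3.76 × 3.167 = 11.9 mM.

11.9 mM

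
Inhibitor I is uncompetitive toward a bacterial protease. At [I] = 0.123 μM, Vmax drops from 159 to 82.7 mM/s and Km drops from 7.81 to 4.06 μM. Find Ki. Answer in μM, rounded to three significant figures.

Uncompetitive: Vmax,app = Vmax/α (and Km,app = Km/α) with α = 1 + [I]/Ki.
α = Vmax/Vmax,app = 159/82.7 = 1.923.
Since α = 1 + [I]/Ki, [I]/Ki = 1.923 − 1 = 0.9226 and Ki = 0.123/0.9226 = 0.133 μM.

0.133 μM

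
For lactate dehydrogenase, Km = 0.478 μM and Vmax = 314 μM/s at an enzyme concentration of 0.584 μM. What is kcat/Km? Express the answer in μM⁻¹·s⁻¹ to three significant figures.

kcat = Vmax/[E]total = 314/0.584 = 538 s⁻¹.
kcat/Km = 538/0.478 = 1120 μM⁻¹·s⁻¹.

1120 μM⁻¹·s⁻¹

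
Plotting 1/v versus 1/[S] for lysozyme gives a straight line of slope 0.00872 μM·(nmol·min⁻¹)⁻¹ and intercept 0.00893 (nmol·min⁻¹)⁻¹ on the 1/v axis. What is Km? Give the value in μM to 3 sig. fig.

y-intercept = 1/Vmax ⇒ Vmax = 112 nmol·min⁻¹; slope = Km/Vmax ⇒ Km = slope × Vmax.
Km = 0.00872 × 112 = 0.976 μM.

0.976 μM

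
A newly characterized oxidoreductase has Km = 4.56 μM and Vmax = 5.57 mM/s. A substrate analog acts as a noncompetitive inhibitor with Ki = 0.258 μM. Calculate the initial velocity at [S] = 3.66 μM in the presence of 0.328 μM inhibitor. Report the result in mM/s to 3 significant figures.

1.09 mM/s

With α = 1 + [I]/Ki = 1 + 0.328/0.258 = 2.271, the noncompetitive rate law is v = (Vmax/α)·[S] / (Km + [S]).
v = (5.57/2.271)×3.66 / (4.56 + 3.66) = 8.975/8.220 = 1.09 mM/s.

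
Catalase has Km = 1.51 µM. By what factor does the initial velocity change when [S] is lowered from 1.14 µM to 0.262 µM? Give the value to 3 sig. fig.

Since Vmax cancels, v₂/v₁ = [S]₂(Km+[S]₁) / [S]₁(Km+[S]₂).
= 0.262×(1.51+1.14) / (1.14×(1.51+0.262)) = 0.6943/2.020 = 0.344.

0.344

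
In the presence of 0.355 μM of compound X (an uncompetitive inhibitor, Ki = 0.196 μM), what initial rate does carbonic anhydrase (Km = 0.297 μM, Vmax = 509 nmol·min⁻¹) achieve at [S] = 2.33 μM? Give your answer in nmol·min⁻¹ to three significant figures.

With α = 1 + [I]/Ki = 1 + 0.355/0.196 = 2.811, the uncompetitive rate law is v = (Vmax/α)·[S] / (Km/α + [S]).
v = (509/2.811)×2.33 / (0.297/2.811 + 2.33) = 421.9/2.436 = 173 nmol·min⁻¹.

173 nmol·min⁻¹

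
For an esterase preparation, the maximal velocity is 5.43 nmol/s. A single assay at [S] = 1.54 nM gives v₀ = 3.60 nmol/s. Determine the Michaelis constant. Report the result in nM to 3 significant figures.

0.783 nM

v/Vmax = 3.60/5.43 = 0.6630 = [S]/(Km+[S]).
So Km + [S] = [S]/0.6630 = 2.323 nM, giving Km = 2.323 − 1.54 = 0.783 nM.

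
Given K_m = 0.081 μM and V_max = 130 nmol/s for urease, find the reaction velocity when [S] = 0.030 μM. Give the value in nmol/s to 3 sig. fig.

35.1 nmol/s

[S]/(Km+[S]) = 0.030/0.1110 = 0.2703, the fractional saturation.
v = 0.2703 × Vmax = 0.2703 × 130 = 35.1 nmol/s.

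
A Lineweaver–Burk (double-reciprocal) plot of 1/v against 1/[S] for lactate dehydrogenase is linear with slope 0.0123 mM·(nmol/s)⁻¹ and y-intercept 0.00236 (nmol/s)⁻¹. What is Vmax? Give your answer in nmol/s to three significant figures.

The y-intercept of a Lineweaver–Burk plot equals 1/Vmax, so Vmax = 1/0.00236 = 424 nmol/s.

424 nmol/s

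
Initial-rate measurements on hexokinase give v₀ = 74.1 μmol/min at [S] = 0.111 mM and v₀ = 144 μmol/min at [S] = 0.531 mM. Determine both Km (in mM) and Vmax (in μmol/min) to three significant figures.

Km = 0.176 mM; Vmax = 192 μmol/min

In reciprocal form, 1/v = (Km/Vmax)·(1/[S]) + 1/Vmax. The two points give (1/[S], 1/v) = (9.009, 0.01350) and (1.883, 0.006944).
Slope = (0.01350 − 0.006944)/(9.009 − 1.883) = 0.0009193; intercept = 0.01350 − 0.0009193×9.009 = 0.005213.
Vmax = 1/intercept = 192 μmol/min; Km = slope × Vmax = 0.0009193 × 192 = 0.176 mM.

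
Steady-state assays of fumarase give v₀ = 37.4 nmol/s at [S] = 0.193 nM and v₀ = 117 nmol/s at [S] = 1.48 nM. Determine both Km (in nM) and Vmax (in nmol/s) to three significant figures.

In reciprocal form, 1/v = (Km/Vmax)·(1/[S]) + 1/Vmax. The two points give (1/[S], 1/v) = (5.181, 0.02674) and (0.6757, 0.008547).
Slope = (0.02674 − 0.008547)/(5.181 − 0.6757) = 0.004037; intercept = 0.02674 − 0.004037×5.181 = 0.005819.
Vmax = 1/intercept = 172 nmol/s; Km = slope × Vmax = 0.004037 × 172 = 0.694 nM.

Km = 0.694 nM; Vmax = 172 nmol/s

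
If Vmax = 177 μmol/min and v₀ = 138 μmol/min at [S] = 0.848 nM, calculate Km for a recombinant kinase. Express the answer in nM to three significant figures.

0.240 nM

From v = Vmax[S]/(Km+[S]), Km = [S](Vmax − v)/v.
Km = 0.848 × (177 − 138) / 138 = 33.07/138 = 0.240 nM.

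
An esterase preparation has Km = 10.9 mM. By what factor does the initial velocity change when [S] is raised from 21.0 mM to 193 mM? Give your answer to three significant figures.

1.44

Since Vmax cancels, v₂/v₁ = [S]₂(Km+[S]₁) / [S]₁(Km+[S]₂).
= 193×(10.9+21.0) / (21.0×(10.9+193)) = 6157/4282 = 1.44.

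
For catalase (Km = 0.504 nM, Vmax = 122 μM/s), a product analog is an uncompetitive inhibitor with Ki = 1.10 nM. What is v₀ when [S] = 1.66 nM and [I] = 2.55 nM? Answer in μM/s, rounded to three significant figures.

With α = 1 + [I]/Ki = 1 + 2.55/1.10 = 3.318, the uncompetitive rate law is v = (Vmax/α)·[S] / (Km/α + [S]).
v = (122/3.318)×1.66 / (0.504/3.318 + 1.66) = 61.03/1.812 = 33.7 μM/s.

33.7 μM/s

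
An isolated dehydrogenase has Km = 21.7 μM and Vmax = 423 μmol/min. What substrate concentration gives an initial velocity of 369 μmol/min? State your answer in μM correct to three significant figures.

148 μM

The required fractional saturation is v/Vmax = 369/423 = 0.8723.
Then [S]/(Km+[S]) = 0.8723 ⇒ [S] = 21.7 × 0.8723/(1 − 0.8723) = 148 μM.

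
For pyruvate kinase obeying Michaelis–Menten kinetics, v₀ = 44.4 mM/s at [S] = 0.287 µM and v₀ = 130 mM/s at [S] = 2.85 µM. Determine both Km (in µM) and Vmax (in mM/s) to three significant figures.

In reciprocal form, 1/v = (Km/Vmax)·(1/[S]) + 1/Vmax. The two points give (1/[S], 1/v) = (3.484, 0.02252) and (0.3509, 0.007692).
Slope = (0.02252 − 0.007692)/(3.484 − 0.3509) = 0.004733; intercept = 0.02252 − 0.004733×3.484 = 0.006032.
Vmax = 1/intercept = 166 mM/s; Km = slope × Vmax = 0.004733 × 166 = 0.785 µM.

Km = 0.785 µM; Vmax = 166 mM/s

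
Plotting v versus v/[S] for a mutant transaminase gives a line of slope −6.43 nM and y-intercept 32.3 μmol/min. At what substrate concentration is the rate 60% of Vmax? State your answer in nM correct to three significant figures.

9.64 nM

The Eadie–Hofstee slope gives Km = 6.43 nM (slope = −Km).
v/Vmax = [S]/(Km+[S]) = 0.6 ⇒ [S] = Km·0.6/(1−0.6) = 6.43 × 1.500 = 9.64 nM.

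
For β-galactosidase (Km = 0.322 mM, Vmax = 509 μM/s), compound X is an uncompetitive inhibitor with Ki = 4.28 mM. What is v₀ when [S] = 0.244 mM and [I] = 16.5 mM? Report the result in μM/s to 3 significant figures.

82.4 μM/s

α = 1 + [I]/Ki = 1 + 16.5/4.28 = 4.855.
For an uncompetitive inhibitor, both parameters are divided by α, giving Vmax/α and Km/α: Km,app = 0.0663 mM, Vmax,app = 105 μM/s.
v = Vmax,app·[S]/(Km,app + [S]) = 105 × 0.244/(0.0663 + 0.244) = 82.4 μM/s.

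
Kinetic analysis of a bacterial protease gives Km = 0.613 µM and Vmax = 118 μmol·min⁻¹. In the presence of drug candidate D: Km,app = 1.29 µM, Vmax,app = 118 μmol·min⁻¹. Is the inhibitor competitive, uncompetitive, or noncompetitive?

Km increases (0.613 → 1.29 µM) while Vmax is unchanged — the hallmark of competitive inhibition.

competitive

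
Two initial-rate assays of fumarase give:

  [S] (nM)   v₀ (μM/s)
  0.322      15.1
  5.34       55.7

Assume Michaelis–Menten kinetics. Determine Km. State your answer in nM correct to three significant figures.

From v = Vmax[S]/(Km+[S]), each point gives Vmax = v(Km+[S])/[S].
Equating: 15.1(Km+0.322)/0.322 = 55.7(Km+5.34)/5.34.
46.89·Km + 15.1 = 10.43·Km + 55.7, so (46.89 − 10.43)·Km = 55.7 − 15.1.
Km = 40.60/36.46 = 1.11 nM; then Vmax = 15.1(1.11+0.322)/0.322 = 67.3 μM/s.

1.11 nM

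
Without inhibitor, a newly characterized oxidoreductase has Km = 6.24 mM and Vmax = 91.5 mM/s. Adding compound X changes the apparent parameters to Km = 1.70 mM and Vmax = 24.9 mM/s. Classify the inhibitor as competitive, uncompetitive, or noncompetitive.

Both Km and Vmax decrease by the same factor (~3.67-fold) — characteristic of uncompetitive inhibition.

uncompetitive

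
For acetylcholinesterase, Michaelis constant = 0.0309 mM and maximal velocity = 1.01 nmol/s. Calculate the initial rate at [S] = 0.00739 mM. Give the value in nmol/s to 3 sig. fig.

0.195 nmol/s

[S]/(Km+[S]) = 0.00739/0.03829 = 0.1930, the fractional saturation.
v = 0.1930 × Vmax = 0.1930 × 1.01 = 0.195 nmol/s.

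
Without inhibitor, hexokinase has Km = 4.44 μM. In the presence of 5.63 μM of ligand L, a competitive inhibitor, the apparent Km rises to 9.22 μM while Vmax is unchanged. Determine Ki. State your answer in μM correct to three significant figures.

5.23 μM

Competitive: Km,app = α·Km with α = 1 + [I]/Ki.
α = Km,app/Km = 9.22/4.44 = 2.077.
Ki = [I]/(α − 1) = 5.63/1.077 = 5.23 μM.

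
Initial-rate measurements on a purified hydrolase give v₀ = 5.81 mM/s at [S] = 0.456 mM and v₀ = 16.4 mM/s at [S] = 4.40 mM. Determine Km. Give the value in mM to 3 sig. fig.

1.17 mM

In reciprocal form, 1/v = (Km/Vmax)·(1/[S]) + 1/Vmax. The two points give (1/[S], 1/v) = (2.193, 0.1721) and (0.2273, 0.06098).
Slope = (0.1721 − 0.06098)/(2.193 − 0.2273) = 0.05654; intercept = 0.1721 − 0.05654×2.193 = 0.04813.
Vmax = 1/intercept = 20.8 mM/s; Km = slope × Vmax = 0.05654 × 20.8 = 1.17 mM.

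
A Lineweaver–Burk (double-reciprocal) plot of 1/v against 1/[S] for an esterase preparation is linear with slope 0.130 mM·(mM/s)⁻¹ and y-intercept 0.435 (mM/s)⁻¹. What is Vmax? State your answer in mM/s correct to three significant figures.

The y-intercept of a Lineweaver–Burk plot equals 1/Vmax, so Vmax = 1/0.435 = 2.30 mM/s.

2.30 mM/s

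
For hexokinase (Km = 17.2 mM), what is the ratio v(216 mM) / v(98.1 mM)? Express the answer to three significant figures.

1.09

The fractional saturations are [S]/(Km+[S]) = 98.1/115.3 = 0.8508 and 216/233.2 = 0.9262.
v₂/v₁ is just their ratio: 0.9262/0.8508 = 1.09.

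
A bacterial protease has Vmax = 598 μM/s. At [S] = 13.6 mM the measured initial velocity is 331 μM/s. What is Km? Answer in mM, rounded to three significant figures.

From v = Vmax[S]/(Km+[S]), Km = [S](Vmax − v)/v.
Km = 13.6 × (598 − 331) / 331 = 3631/331 = 11.0 mM.

11.0 mM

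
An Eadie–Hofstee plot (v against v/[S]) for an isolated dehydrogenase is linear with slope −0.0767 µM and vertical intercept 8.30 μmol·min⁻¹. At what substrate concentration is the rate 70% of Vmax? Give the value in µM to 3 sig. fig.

0.179 µM

The Eadie–Hofstee slope gives Km = 0.0767 µM (slope = −Km).
v/Vmax = [S]/(Km+[S]) = 0.7 ⇒ [S] = Km·0.7/(1−0.7) = 0.0767 × 2.333 = 0.179 µM.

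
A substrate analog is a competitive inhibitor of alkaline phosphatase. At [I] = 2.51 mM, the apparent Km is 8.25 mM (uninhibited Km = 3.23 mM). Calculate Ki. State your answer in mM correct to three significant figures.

1.61 mM

Competitive: Km,app = α·Km with α = 1 + [I]/Ki.
α = Km,app/Km = 8.25/3.23 = 2.554.
Ki = [I]/(α − 1) = 2.51/1.554 = 1.61 mM.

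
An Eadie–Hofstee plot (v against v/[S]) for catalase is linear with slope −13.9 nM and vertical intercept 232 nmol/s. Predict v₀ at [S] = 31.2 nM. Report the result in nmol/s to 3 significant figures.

In the Eadie–Hofstee form v = Vmax − Km·(v/[S]), the slope is −Km and the intercept is Vmax, so Km = 13.9 nM and Vmax = 232 nmol/s.
v = 232 × 31.2/(13.9 + 31.2) = 160 nmol/s.

160 nmol/s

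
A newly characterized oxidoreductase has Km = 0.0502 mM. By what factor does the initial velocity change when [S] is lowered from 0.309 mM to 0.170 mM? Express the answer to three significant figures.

Since Vmax cancels, v₂/v₁ = [S]₂(Km+[S]₁) / [S]₁(Km+[S]₂).
= 0.170×(0.0502+0.309) / (0.309×(0.0502+0.170)) = 0.06106/0.06804 = 0.897.

0.897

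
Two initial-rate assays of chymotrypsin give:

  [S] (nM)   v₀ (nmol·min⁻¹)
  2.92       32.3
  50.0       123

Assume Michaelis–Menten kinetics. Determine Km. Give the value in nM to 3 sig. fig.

10.5 nM

From v = Vmax[S]/(Km+[S]), each point gives Vmax = v(Km+[S])/[S].
Equating: 32.3(Km+2.92)/2.92 = 123(Km+50.0)/50.0.
11.06·Km + 32.3 = 2.460·Km + 123, so (11.06 − 2.460)·Km = 123 − 32.3.
Km = 90.70/8.602 = 10.5 nM; then Vmax = 32.3(10.5+2.92)/2.92 = 149 nmol·min⁻¹.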